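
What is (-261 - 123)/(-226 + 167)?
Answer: 384/59 ≈ 6.5085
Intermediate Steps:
(-261 - 123)/(-226 + 167) = -384/(-59) = -384*(-1/59) = 384/59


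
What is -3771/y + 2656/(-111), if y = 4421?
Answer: -12160757/490731 ≈ -24.781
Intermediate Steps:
-3771/y + 2656/(-111) = -3771/4421 + 2656/(-111) = -3771*1/4421 + 2656*(-1/111) = -3771/4421 - 2656/111 = -12160757/490731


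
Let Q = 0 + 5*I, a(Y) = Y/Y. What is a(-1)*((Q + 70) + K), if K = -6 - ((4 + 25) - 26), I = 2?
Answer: 71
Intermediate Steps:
a(Y) = 1
Q = 10 (Q = 0 + 5*2 = 0 + 10 = 10)
K = -9 (K = -6 - (29 - 26) = -6 - 1*3 = -6 - 3 = -9)
a(-1)*((Q + 70) + K) = 1*((10 + 70) - 9) = 1*(80 - 9) = 1*71 = 71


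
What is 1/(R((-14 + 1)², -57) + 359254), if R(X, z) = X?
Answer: 1/359423 ≈ 2.7822e-6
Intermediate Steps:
1/(R((-14 + 1)², -57) + 359254) = 1/((-14 + 1)² + 359254) = 1/((-13)² + 359254) = 1/(169 + 359254) = 1/359423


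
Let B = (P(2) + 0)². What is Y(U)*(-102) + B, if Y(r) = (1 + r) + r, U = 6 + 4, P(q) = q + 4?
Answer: -2106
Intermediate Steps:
P(q) = 4 + q
U = 10
Y(r) = 1 + 2*r
B = 36 (B = ((4 + 2) + 0)² = (6 + 0)² = 6² = 36)
Y(U)*(-102) + B = (1 + 2*10)*(-102) + 36 = (1 + 20)*(-102) + 36 = 21*(-102) + 36 = -2142 + 36 = -2106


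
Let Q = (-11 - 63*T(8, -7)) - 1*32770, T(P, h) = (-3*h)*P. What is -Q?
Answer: 43365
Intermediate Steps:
T(P, h) = -3*P*h
Q = -43365 (Q = (-11 - (-189)*8*(-7)) - 1*32770 = (-11 - 63*168) - 32770 = (-11 - 10584) - 32770 = -10595 - 32770 = -43365)
-Q = -1*(-43365) = 43365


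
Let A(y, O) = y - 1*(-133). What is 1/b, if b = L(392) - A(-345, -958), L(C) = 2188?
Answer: 1/2400 ≈ 0.00041667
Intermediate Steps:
A(y, O) = 133 + y (A(y, O) = y + 133 = 133 + y)
b = 2400 (b = 2188 - (133 - 345) = 2188 - 1*(-212) = 2188 + 212 = 2400)
1/b = 1/2400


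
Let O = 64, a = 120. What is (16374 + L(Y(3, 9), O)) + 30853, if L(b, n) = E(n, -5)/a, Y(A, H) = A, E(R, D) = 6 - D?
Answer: 5667251/120 ≈ 47227.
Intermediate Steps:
L(b, n) = 11/120 (L(b, n) = (6 - 1*(-5))/120 = (6 + 5)*(1/120) = 11*(1/120) = 11/120)
(16374 + L(Y(3, 9), O)) + 30853 = (16374 + 11/120) + 30853 = 1964891/120 + 30853 = 5667251/120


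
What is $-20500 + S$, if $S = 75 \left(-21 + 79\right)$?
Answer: $-16150$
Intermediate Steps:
$S = 4350$ ($S = 75 \cdot 58 = 4350$)
$-20500 + S = -20500 + 4350 = -16150$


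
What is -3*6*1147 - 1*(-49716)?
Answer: 29070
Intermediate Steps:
-3*6*1147 - 1*(-49716) = -18*1147 + 49716 = -20646 + 49716 = 29070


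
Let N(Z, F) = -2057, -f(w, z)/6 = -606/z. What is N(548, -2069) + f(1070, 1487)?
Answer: -3055123/1487 ≈ -2054.6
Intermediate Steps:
f(w, z) = 3636/z (f(w, z) = -(-3636)/z = 3636/z)
N(548, -2069) + f(1070, 1487) = -2057 + 3636/1487 = -3055123/1487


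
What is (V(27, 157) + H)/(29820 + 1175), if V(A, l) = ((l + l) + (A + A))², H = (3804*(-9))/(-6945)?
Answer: 313517972/71753425 ≈ 4.3694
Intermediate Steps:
H = 11412/2315 (H = -34236*(-1/6945) = 11412/2315 ≈ 4.9296)
V(A, l) = (2*A + 2*l)² (V(A, l) = (2*l + 2*A)² = (2*A + 2*l)²)
(V(27, 157) + H)/(29820 + 1175) = (4*(27 + 157)² + 11412/2315)/(29820 + 1175) = (4*184² + 11412/2315)/30995 = (4*33856 + 11412/2315)*(1/30995) = (135424 + 11412/2315)*(1/30995) = (313517972/2315)*(1/30995) = 313517972/71753425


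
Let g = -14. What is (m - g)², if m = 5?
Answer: 361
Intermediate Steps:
(m - g)² = (5 - 1*(-14))² = (5 + 14)² = 19² = 361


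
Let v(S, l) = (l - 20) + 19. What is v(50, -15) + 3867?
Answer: 3851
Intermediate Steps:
v(S, l) = -1 + l (v(S, l) = (-20 + l) + 19 = -1 + l)
v(50, -15) + 3867 = (-1 - 15) + 3867 = -16 + 3867 = 3851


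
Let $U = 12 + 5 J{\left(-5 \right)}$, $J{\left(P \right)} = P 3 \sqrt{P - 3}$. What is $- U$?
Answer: $-12 + 150 i \sqrt{2} \approx -12.0 + 212.13 i$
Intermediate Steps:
$J{\left(P \right)} = 3 P \sqrt{-3 + P}$
$U = 12 - 150 i \sqrt{2}$ ($U = 12 + 5 \cdot 3 \left(-5\right) \sqrt{-3 - 5} = 12 + 5 \cdot 3 \left(-5\right) \sqrt{-8} = 12 + 5 \cdot 3 \left(-5\right) 2 i \sqrt{2} = 12 + 5 \left(- 30 i \sqrt{2}\right) = 12 - 150 i \sqrt{2} \approx 12.0 - 212.13 i$)
$- U = - (12 - 150 i \sqrt{2}) = -12 + 150 i \sqrt{2}$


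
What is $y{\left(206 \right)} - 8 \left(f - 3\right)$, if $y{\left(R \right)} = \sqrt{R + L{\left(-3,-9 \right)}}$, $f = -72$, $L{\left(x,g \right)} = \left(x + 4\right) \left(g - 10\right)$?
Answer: $600 + \sqrt{187} \approx 613.67$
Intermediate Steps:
$L{\left(x,g \right)} = \left(-10 + g\right) \left(4 + x\right)$ ($L{\left(x,g \right)} = \left(4 + x\right) \left(-10 + g\right) = \left(-10 + g\right) \left(4 + x\right)$)
$y{\left(R \right)} = \sqrt{-19 + R}$ ($y{\left(R \right)} = \sqrt{R - 19} = \sqrt{-19 + R}$)
$y{\left(206 \right)} - 8 \left(f - 3\right) = \sqrt{-19 + 206} - 8 \left(-72 - 3\right) = \sqrt{187} - -600 = \sqrt{187} + 600 = 600 + \sqrt{187}$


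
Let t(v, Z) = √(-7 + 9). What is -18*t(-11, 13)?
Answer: -18*√2 ≈ -25.456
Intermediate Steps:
t(v, Z) = √2
-18*t(-11, 13) = -18*√2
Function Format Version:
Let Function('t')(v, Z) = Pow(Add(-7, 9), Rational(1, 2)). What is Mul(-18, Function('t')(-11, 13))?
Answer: Mul(-18, Pow(2, Rational(1, 2))) ≈ -25.456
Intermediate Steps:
Function('t')(v, Z) = Pow(2, Rational(1, 2))
Mul(-18, Function('t')(-11, 13)) = Mul(-18, Pow(2, Rational(1, 2)))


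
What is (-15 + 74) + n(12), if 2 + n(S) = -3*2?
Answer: 51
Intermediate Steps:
n(S) = -8 (n(S) = -2 - 3*2 = -2 - 6 = -8)
(-15 + 74) + n(12) = (-15 + 74) - 8 = 59 - 8 = 51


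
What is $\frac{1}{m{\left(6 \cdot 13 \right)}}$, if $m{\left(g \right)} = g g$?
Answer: $\frac{1}{6084} \approx 0.00016437$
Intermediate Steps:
$m{\left(g \right)} = g^{2}$
$\frac{1}{m{\left(6 \cdot 13 \right)}} = \frac{1}{\left(6 \cdot 13\right)^{2}} = \frac{1}{78^{2}} = \frac{1}{6084}$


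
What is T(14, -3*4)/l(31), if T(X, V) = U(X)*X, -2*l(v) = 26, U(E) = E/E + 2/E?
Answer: -16/13 ≈ -1.2308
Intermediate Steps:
U(E) = 1 + 2/E
l(v) = -13 (l(v) = -½*26 = -13)
T(X, V) = 2 + X (T(X, V) = ((2 + X)/X)*X = 2 + X)
T(14, -3*4)/l(31) = (2 + 14)/(-13) = 16*(-1/13) = -16/13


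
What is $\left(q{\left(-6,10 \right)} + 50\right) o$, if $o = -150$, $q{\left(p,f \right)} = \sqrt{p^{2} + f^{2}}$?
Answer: $-7500 - 300 \sqrt{34} \approx -9249.3$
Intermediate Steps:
$q{\left(p,f \right)} = \sqrt{f^{2} + p^{2}}$
$\left(q{\left(-6,10 \right)} + 50\right) o = \left(\sqrt{10^{2} + \left(-6\right)^{2}} + 50\right) \left(-150\right) = \left(\sqrt{100 + 36} + 50\right) \left(-150\right) = \left(\sqrt{136} + 50\right) \left(-150\right) = \left(2 \sqrt{34} + 50\right) \left(-150\right) = \left(50 + 2 \sqrt{34}\right) \left(-150\right) = -7500 - 300 \sqrt{34}$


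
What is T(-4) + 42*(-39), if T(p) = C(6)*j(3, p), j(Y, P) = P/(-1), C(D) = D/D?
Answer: -1634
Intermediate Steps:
C(D) = 1
j(Y, P) = -P (j(Y, P) = P*(-1) = -P)
T(p) = -p (T(p) = 1*(-p) = -p)
T(-4) + 42*(-39) = -1*(-4) + 42*(-39) = 4 - 1638 = -1634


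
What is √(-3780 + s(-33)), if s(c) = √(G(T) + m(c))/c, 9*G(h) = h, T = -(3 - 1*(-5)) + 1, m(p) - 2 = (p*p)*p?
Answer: √(-4116420 - 11*I*√323422)/33 ≈ 0.046717 - 61.482*I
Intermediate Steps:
m(p) = 2 + p³ (m(p) = 2 + (p*p)*p = 2 + p²*p = 2 + p³)
T = -7 (T = -(3 + 5) + 1 = -1*8 + 1 = -8 + 1 = -7)
G(h) = h/9
s(c) = √(11/9 + c³)/c (s(c) = √((⅑)*(-7) + (2 + c³))/c = √(-7/9 + (2 + c³))/c = √(11/9 + c³)/c)
√(-3780 + s(-33)) = √(-3780 + (⅓)*√(11 + 9*(-33)³)/(-33)) = √(-3780 + (⅓)*(-1/33)*√(11 + 9*(-35937))) = √(-3780 + (⅓)*(-1/33)*√(11 - 323433)) = √(-3780 + (⅓)*(-1/33)*√(-323422)) = √(-3780 + (⅓)*(-1/33)*(I*√323422)) = √(-3780 - I*√323422/99)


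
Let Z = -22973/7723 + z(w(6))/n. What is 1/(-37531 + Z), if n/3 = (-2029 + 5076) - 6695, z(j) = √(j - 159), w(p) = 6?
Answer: -29792454517284544512/1118229231756836747480777 + 217583971392*I*√17/1118229231756836747480777 ≈ -2.6643e-5 + 8.0227e-13*I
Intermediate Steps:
z(j) = √(-159 + j)
n = -10944 (n = 3*((-2029 + 5076) - 6695) = 3*(3047 - 6695) = 3*(-3648) = -10944)
Z = -22973/7723 - I*√17/3648 (Z = -22973/7723 + √(-159 + 6)/(-10944) = -22973*1/7723 + √(-153)*(-1/10944) = -22973/7723 + (3*I*√17)*(-1/10944) = -22973/7723 - I*√17/3648 ≈ -2.9746 - 0.0011302*I)
1/(-37531 + Z) = 1/(-37531 + (-22973/7723 - I*√17/3648)) = 1/(-289874886/7723 - I*√17/3648)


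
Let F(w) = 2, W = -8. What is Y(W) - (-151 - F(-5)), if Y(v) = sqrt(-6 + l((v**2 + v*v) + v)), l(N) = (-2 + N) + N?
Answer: 153 + 2*sqrt(58) ≈ 168.23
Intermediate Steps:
l(N) = -2 + 2*N
Y(v) = sqrt(-8 + 2*v + 4*v**2) (Y(v) = sqrt(-6 + (-2 + 2*((v**2 + v*v) + v))) = sqrt(-6 + (-2 + 2*((v**2 + v**2) + v))) = sqrt(-6 + (-2 + 2*(2*v**2 + v))) = sqrt(-6 + (-2 + 2*(v + 2*v**2))) = sqrt(-6 + (-2 + (2*v + 4*v**2))) = sqrt(-6 + (-2 + 2*v + 4*v**2)) = sqrt(-8 + 2*v + 4*v**2))
Y(W) - (-151 - F(-5)) = sqrt(2)*sqrt(-4 - 8*(1 + 2*(-8))) - (-151 - 1*2) = sqrt(2)*sqrt(-4 - 8*(1 - 16)) - (-151 - 2) = sqrt(2)*sqrt(-4 - 8*(-15)) - 1*(-153) = sqrt(2)*sqrt(-4 + 120) + 153 = sqrt(2)*sqrt(116) + 153 = sqrt(2)*(2*sqrt(29)) + 153 = 2*sqrt(58) + 153 = 153 + 2*sqrt(58)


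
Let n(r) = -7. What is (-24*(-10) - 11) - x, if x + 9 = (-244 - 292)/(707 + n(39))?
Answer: 41784/175 ≈ 238.77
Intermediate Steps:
x = -1709/175 (x = -9 + (-244 - 292)/(707 - 7) = -9 - 536/700 = -9 - 536*1/700 = -9 - 134/175 = -1709/175 ≈ -9.7657)
(-24*(-10) - 11) - x = (-24*(-10) - 11) - 1*(-1709/175) = (240 - 11) + 1709/175 = 229 + 1709/175 = 41784/175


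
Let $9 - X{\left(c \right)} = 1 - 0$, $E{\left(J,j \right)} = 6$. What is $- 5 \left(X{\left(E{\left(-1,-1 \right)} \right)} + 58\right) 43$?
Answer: $-14190$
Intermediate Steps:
$X{\left(c \right)} = 8$ ($X{\left(c \right)} = 9 - \left(1 - 0\right) = 9 - \left(1 + 0\right) = 9 - 1 = 8$)
$- 5 \left(X{\left(E{\left(-1,-1 \right)} \right)} + 58\right) 43 = - 5 \left(8 + 58\right) 43 = - 5 \cdot 66 \cdot 43 = \left(-5\right) 2838 = -14190$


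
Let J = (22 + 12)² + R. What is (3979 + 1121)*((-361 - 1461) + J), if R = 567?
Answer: -504900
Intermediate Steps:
J = 1723 (J = (22 + 12)² + 567 = 34² + 567 = 1156 + 567 = 1723)
(3979 + 1121)*((-361 - 1461) + J) = (3979 + 1121)*((-361 - 1461) + 1723) = 5100*(-1822 + 1723) = 5100*(-99) = -504900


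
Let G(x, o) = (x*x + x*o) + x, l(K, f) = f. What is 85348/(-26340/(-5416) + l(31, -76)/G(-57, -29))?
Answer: 29468103960/1673759 ≈ 17606.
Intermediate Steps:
G(x, o) = x + x**2 + o*x (G(x, o) = (x**2 + o*x) + x = x + x**2 + o*x)
85348/(-26340/(-5416) + l(31, -76)/G(-57, -29)) = 85348/(-26340/(-5416) - 76*(-1/(57*(1 - 29 - 57)))) = 85348/(-26340*(-1/5416) - 76/((-57*(-85)))) = 85348/(6585/1354 - 76/4845) = 85348/(6585/1354 - 76*1/4845) = 85348/(6585/1354 - 4/255) = 85348/(1673759/345270) = 85348*(345270/1673759) = 29468103960/1673759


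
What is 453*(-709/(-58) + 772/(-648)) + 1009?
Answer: 4703363/783 ≈ 6006.9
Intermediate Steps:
453*(-709/(-58) + 772/(-648)) + 1009 = 453*(-709*(-1/58) + 772*(-1/648)) + 1009 = 453*(709/58 - 193/162) + 1009 = 453*(25916/2349) + 1009 = 3913316/783 + 1009 = 4703363/783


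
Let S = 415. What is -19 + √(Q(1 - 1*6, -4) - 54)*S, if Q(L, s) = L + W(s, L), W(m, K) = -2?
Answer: -19 + 415*I*√61 ≈ -19.0 + 3241.3*I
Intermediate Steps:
Q(L, s) = -2 + L (Q(L, s) = L - 2 = -2 + L)
-19 + √(Q(1 - 1*6, -4) - 54)*S = -19 + √((-2 + (1 - 1*6)) - 54)*415 = -19 + √((-2 + (1 - 6)) - 54)*415 = -19 + √((-2 - 5) - 54)*415 = -19 + √(-7 - 54)*415 = -19 + √(-61)*415 = -19 + (I*√61)*415 = -19 + 415*I*√61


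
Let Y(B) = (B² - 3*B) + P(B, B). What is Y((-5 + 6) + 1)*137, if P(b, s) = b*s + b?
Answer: 548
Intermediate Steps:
P(b, s) = b + b*s
Y(B) = B² - 3*B + B*(1 + B) (Y(B) = (B² - 3*B) + B*(1 + B) = B² - 3*B + B*(1 + B))
Y((-5 + 6) + 1)*137 = (2*((-5 + 6) + 1)*(-1 + ((-5 + 6) + 1)))*137 = (2*(1 + 1)*(-1 + (1 + 1)))*137 = (2*2*(-1 + 2))*137 = (2*2*1)*137 = 4*137 = 548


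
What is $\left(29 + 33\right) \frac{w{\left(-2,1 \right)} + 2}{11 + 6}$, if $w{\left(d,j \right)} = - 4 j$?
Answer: $- \frac{124}{17} \approx -7.2941$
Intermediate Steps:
$\left(29 + 33\right) \frac{w{\left(-2,1 \right)} + 2}{11 + 6} = \left(29 + 33\right) \frac{\left(-4\right) 1 + 2}{11 + 6} = 62 \frac{-4 + 2}{17} = 62 \left(\left(-2\right) \frac{1}{17}\right) = 62 \left(- \frac{2}{17}\right) = - \frac{124}{17}$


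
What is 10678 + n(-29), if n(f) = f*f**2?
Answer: -13711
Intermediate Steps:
n(f) = f**3
10678 + n(-29) = 10678 + (-29)**3 = 10678 - 24389 = -13711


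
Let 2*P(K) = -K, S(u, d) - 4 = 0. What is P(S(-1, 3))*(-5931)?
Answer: 11862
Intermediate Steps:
S(u, d) = 4 (S(u, d) = 4 + 0 = 4)
P(K) = -K/2 (P(K) = (-K)/2 = -K/2)
P(S(-1, 3))*(-5931) = -1/2*4*(-5931) = -2*(-5931) = 11862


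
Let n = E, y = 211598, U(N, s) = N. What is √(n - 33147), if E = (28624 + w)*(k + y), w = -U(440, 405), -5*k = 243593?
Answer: √114763996565/5 ≈ 67754.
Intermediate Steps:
k = -243593/5 (k = -⅕*243593 = -243593/5 ≈ -48719.)
w = -440 (w = -1*440 = -440)
E = 22952965048/5 (E = (28624 - 440)*(-243593/5 + 211598) = 28184*(814397/5) = 22952965048/5 ≈ 4.5906e+9)
n = 22952965048/5 ≈ 4.5906e+9
√(n - 33147) = √(22952965048/5 - 33147) = √(22952799313/5) = √114763996565/5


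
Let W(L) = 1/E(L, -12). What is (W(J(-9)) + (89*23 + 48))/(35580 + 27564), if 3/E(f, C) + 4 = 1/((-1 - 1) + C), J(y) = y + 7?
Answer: 29311/884016 ≈ 0.033157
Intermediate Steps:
J(y) = 7 + y
E(f, C) = 3/(-4 + 1/(-2 + C)) (E(f, C) = 3/(-4 + 1/((-1 - 1) + C)) = 3/(-4 + 1/(-2 + C)))
W(L) = -19/14 (W(L) = 1/(3*(2 - 1*(-12))/(-9 + 4*(-12))) = 1/(3*(2 + 12)/(-9 - 48)) = 1/(3*14/(-57)) = 1/(3*(-1/57)*14) = 1/(-14/19) = -19/14)
(W(J(-9)) + (89*23 + 48))/(35580 + 27564) = (-19/14 + (89*23 + 48))/(35580 + 27564) = (-19/14 + (2047 + 48))/63144 = (-19/14 + 2095)*(1/63144) = (29311/14)*(1/63144) = 29311/884016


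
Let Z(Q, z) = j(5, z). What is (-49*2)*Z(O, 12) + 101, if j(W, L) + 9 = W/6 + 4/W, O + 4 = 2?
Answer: 12344/15 ≈ 822.93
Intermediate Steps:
O = -2 (O = -4 + 2 = -2)
j(W, L) = -9 + 4/W + W/6 (j(W, L) = -9 + (W/6 + 4/W) = -9 + (4/W + W/6) = -9 + 4/W + W/6)
Z(Q, z) = -221/30 (Z(Q, z) = -9 + 4/5 + (⅙)*5 = -9 + 4*(⅕) + ⅚ = -9 + ⅘ + ⅚ = -221/30)
(-49*2)*Z(O, 12) + 101 = -49*2*(-221/30) + 101 = -98*(-221/30) + 101 = 10829/15 + 101 = 12344/15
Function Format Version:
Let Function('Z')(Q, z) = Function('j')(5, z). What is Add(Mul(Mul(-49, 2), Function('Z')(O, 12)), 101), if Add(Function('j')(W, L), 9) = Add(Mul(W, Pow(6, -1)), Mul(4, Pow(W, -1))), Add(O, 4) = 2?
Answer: Rational(12344, 15) ≈ 822.93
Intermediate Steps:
O = -2 (O = Add(-4, 2) = -2)
Function('j')(W, L) = Add(-9, Mul(4, Pow(W, -1)), Mul(Rational(1, 6), W)) (Function('j')(W, L) = Add(-9, Add(Mul(W, Pow(6, -1)), Mul(4, Pow(W, -1)))) = Add(-9, Add(Mul(W, Rational(1, 6)), Mul(4, Pow(W, -1)))) = Add(-9, Add(Mul(Rational(1, 6), W), Mul(4, Pow(W, -1)))) = Add(-9, Add(Mul(4, Pow(W, -1)), Mul(Rational(1, 6), W))) = Add(-9, Mul(4, Pow(W, -1)), Mul(Rational(1, 6), W)))
Function('Z')(Q, z) = Rational(-221, 30) (Function('Z')(Q, z) = Add(-9, Mul(4, Pow(5, -1)), Mul(Rational(1, 6), 5)) = Add(-9, Mul(4, Rational(1, 5)), Rational(5, 6)) = Add(-9, Rational(4, 5), Rational(5, 6)) = Rational(-221, 30))
Add(Mul(Mul(-49, 2), Function('Z')(O, 12)), 101) = Add(Mul(Mul(-49, 2), Rational(-221, 30)), 101) = Add(Mul(-98, Rational(-221, 30)), 101) = Add(Rational(10829, 15), 101) = Rational(12344, 15)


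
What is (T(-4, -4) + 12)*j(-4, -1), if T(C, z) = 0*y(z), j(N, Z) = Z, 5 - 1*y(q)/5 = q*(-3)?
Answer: -12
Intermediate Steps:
y(q) = 25 + 15*q (y(q) = 25 - 5*q*(-3) = 25 - (-15)*q = 25 + 15*q)
T(C, z) = 0 (T(C, z) = 0*(25 + 15*z) = 0)
(T(-4, -4) + 12)*j(-4, -1) = (0 + 12)*(-1) = 12*(-1) = -12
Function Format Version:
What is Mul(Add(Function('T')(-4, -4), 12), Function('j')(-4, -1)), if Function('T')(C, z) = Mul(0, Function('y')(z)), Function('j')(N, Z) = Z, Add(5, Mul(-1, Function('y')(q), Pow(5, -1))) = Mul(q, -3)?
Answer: -12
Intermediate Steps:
Function('y')(q) = Add(25, Mul(15, q)) (Function('y')(q) = Add(25, Mul(-5, Mul(q, -3))) = Add(25, Mul(-5, Mul(-3, q))) = Add(25, Mul(15, q)))
Function('T')(C, z) = 0 (Function('T')(C, z) = Mul(0, Add(25, Mul(15, z))) = 0)
Mul(Add(Function('T')(-4, -4), 12), Function('j')(-4, -1)) = Mul(Add(0, 12), -1) = Mul(12, -1) = -12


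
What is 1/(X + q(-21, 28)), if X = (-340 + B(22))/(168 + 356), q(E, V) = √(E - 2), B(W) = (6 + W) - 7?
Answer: -167156/6417009 - 274576*I*√23/6417009 ≈ -0.026049 - 0.20521*I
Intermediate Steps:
B(W) = -1 + W
q(E, V) = √(-2 + E)
X = -319/524 (X = (-340 + (-1 + 22))/(168 + 356) = (-340 + 21)/524 = -319*1/524 = -319/524 ≈ -0.60878)
1/(X + q(-21, 28)) = 1/(-319/524 + √(-2 - 21)) = 1/(-319/524 + √(-23)) = 1/(-319/524 + I*√23)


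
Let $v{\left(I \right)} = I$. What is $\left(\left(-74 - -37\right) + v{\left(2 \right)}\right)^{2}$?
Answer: $1225$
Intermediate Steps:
$\left(\left(-74 - -37\right) + v{\left(2 \right)}\right)^{2} = \left(\left(-74 - -37\right) + 2\right)^{2} = \left(\left(-74 + 37\right) + 2\right)^{2} = \left(-37 + 2\right)^{2} = \left(-35\right)^{2} = 1225$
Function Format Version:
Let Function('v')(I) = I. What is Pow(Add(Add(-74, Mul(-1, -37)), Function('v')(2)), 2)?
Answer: 1225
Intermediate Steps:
Pow(Add(Add(-74, Mul(-1, -37)), Function('v')(2)), 2) = Pow(Add(Add(-74, Mul(-1, -37)), 2), 2) = Pow(Add(Add(-74, 37), 2), 2) = Pow(Add(-37, 2), 2) = Pow(-35, 2) = 1225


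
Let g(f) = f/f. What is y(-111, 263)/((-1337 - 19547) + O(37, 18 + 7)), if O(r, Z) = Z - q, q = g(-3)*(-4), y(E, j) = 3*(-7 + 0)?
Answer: 21/20855 ≈ 0.0010070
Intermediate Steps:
g(f) = 1
y(E, j) = -21 (y(E, j) = 3*(-7) = -21)
q = -4 (q = 1*(-4) = -4)
O(r, Z) = 4 + Z (O(r, Z) = Z - 1*(-4) = Z + 4 = 4 + Z)
y(-111, 263)/((-1337 - 19547) + O(37, 18 + 7)) = -21/((-1337 - 19547) + (4 + (18 + 7))) = -21/(-20884 + (4 + 25)) = -21/(-20884 + 29) = -21/(-20855) = -21*(-1/20855) = 21/20855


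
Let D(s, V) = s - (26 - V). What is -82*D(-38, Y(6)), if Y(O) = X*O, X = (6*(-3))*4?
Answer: 40672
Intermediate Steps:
X = -72 (X = -18*4 = -72)
Y(O) = -72*O
D(s, V) = -26 + V + s (D(s, V) = s + (-26 + V) = -26 + V + s)
-82*D(-38, Y(6)) = -82*(-26 - 72*6 - 38) = -82*(-26 - 432 - 38) = -82*(-496) = 40672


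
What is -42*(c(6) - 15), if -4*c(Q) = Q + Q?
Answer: 756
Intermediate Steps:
c(Q) = -Q/2 (c(Q) = -(Q + Q)/4 = -Q/2)
-42*(c(6) - 15) = -42*(-1/2*6 - 15) = -42*(-3 - 15) = -42*(-18) = 756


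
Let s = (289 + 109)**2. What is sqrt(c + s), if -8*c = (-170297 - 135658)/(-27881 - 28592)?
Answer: sqrt(8082877345566826)/225892 ≈ 398.00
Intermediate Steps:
s = 158404 (s = 398**2 = 158404)
c = -305955/451784 (c = -(-170297 - 135658)/(8*(-27881 - 28592)) = -(-305955)/(8*(-56473)) = -(-305955)*(-1)/(8*56473) = -1/8*305955/56473 = -305955/451784 ≈ -0.67722)
sqrt(c + s) = sqrt(-305955/451784 + 158404) = sqrt(71564086781/451784) = sqrt(8082877345566826)/225892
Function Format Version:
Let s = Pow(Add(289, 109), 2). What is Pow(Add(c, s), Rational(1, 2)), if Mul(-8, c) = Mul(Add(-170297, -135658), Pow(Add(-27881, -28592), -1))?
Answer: Mul(Rational(1, 225892), Pow(8082877345566826, Rational(1, 2))) ≈ 398.00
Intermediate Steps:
s = 158404 (s = Pow(398, 2) = 158404)
c = Rational(-305955, 451784) (c = Mul(Rational(-1, 8), Mul(Add(-170297, -135658), Pow(Add(-27881, -28592), -1))) = Mul(Rational(-1, 8), Mul(-305955, Pow(-56473, -1))) = Mul(Rational(-1, 8), Mul(-305955, Rational(-1, 56473))) = Mul(Rational(-1, 8), Rational(305955, 56473)) = Rational(-305955, 451784) ≈ -0.67722)
Pow(Add(c, s), Rational(1, 2)) = Pow(Add(Rational(-305955, 451784), 158404), Rational(1, 2)) = Pow(Rational(71564086781, 451784), Rational(1, 2)) = Mul(Rational(1, 225892), Pow(8082877345566826, Rational(1, 2)))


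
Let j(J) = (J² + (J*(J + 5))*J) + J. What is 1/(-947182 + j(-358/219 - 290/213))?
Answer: -3759303514149/3560654512132612642 ≈ -1.0558e-6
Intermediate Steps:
j(J) = J + J² + J²*(5 + J) (j(J) = (J² + (J*(5 + J))*J) + J = (J² + J²*(5 + J)) + J = J + J² + J²*(5 + J))
1/(-947182 + j(-358/219 - 290/213)) = 1/(-947182 + (-358/219 - 290/213)*(1 + (-358/219 - 290/213)² + 6*(-358/219 - 290/213))) = 1/(-947182 - 46588*(1 + (-46588/15549)² + 6*(-46588/15549))/15549) = 1/(-947182 - 46588*(1 + 2170441744/241771401 - 93176/5183)/15549) = 1/(-947182 - 46588/15549*(-1934167727/241771401)) = 1/(-947182 + 90109006065476/3759303514149) = 1/(-3560654512132612642/3759303514149) = -3759303514149/3560654512132612642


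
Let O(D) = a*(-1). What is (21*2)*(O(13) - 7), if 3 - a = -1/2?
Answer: -441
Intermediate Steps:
a = 7/2 (a = 3 - (-1)/2 = 3 - 1*(-1/2) = 3 + 1/2 = 7/2 ≈ 3.5000)
O(D) = -7/2 (O(D) = (7/2)*(-1) = -7/2)
(21*2)*(O(13) - 7) = (21*2)*(-7/2 - 7) = 42*(-21/2) = -441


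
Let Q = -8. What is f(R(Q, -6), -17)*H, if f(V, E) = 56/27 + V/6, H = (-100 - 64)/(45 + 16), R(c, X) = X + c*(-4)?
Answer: -28372/1647 ≈ -17.226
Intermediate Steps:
R(c, X) = X - 4*c
H = -164/61 ≈ -2.6885
f(V, E) = 56/27 + V/6 (f(V, E) = 56*(1/27) + V*(⅙) = 56/27 + V/6)
f(R(Q, -6), -17)*H = (56/27 + (-6 - 4*(-8))/6)*(-164/61) = (56/27 + (-6 + 32)/6)*(-164/61) = (56/27 + (⅙)*26)*(-164/61) = (56/27 + 13/3)*(-164/61) = (173/27)*(-164/61) = -28372/1647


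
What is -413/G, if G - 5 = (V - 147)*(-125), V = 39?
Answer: -413/13505 ≈ -0.030581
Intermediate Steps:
G = 13505 (G = 5 + (39 - 147)*(-125) = 5 - 108*(-125) = 5 + 13500 = 13505)
-413/G = -413/13505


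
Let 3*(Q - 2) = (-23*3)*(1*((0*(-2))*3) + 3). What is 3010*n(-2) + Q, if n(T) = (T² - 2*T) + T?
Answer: 17993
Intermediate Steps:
n(T) = T² - T
Q = -67 (Q = 2 + ((-23*3)*(1*((0*(-2))*3) + 3))/3 = 2 + (-69*(1*(0*3) + 3))/3 = 2 + (-69*(1*0 + 3))/3 = 2 + (-69*(0 + 3))/3 = 2 + (-69*3)/3 = 2 + (⅓)*(-207) = 2 - 69 = -67)
3010*n(-2) + Q = 3010*(-2*(-1 - 2)) - 67 = 3010*(-2*(-3)) - 67 = 3010*6 - 67 = 18060 - 67 = 17993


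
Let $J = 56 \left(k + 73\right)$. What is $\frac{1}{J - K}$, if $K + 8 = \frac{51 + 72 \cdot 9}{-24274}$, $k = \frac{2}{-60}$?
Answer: $\frac{364110}{1490725373} \approx 0.00024425$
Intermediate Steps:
$k = - \frac{1}{30}$ ($k = 2 \left(- \frac{1}{60}\right) = - \frac{1}{30} \approx -0.033333$)
$J = \frac{61292}{15}$ ($J = 56 \left(- \frac{1}{30} + 73\right) = 56 \cdot \frac{2189}{30} = \frac{61292}{15} \approx 4086.1$)
$K = - \frac{194891}{24274}$ ($K = -8 + \frac{51 + 72 \cdot 9}{-24274} = -8 + \left(51 + 648\right) \left(- \frac{1}{24274}\right) = -8 + 699 \left(- \frac{1}{24274}\right) = -8 - \frac{699}{24274} = - \frac{194891}{24274} \approx -8.0288$)
$\frac{1}{J - K} = \frac{1}{\frac{61292}{15} - - \frac{194891}{24274}} = \frac{1}{\frac{61292}{15} + \frac{194891}{24274}} = \frac{1}{\frac{1490725373}{364110}} = \frac{364110}{1490725373}$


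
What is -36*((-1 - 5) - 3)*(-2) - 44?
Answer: -692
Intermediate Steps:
-36*((-1 - 5) - 3)*(-2) - 44 = -36*(-6 - 3)*(-2) - 44 = -(-324)*(-2) - 44 = -36*18 - 44 = -648 - 44 = -692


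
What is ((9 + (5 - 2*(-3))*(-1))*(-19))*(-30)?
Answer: -1140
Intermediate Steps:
((9 + (5 - 2*(-3))*(-1))*(-19))*(-30) = ((9 + (5 + 6)*(-1))*(-19))*(-30) = ((9 + 11*(-1))*(-19))*(-30) = ((9 - 11)*(-19))*(-30) = -2*(-19)*(-30) = 38*(-30) = -1140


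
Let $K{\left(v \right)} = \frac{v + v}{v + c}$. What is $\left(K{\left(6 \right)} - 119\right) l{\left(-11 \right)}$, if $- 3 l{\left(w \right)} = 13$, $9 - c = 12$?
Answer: $\frac{1495}{3} \approx 498.33$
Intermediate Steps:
$c = -3$ ($c = 9 - 12 = -3$)
$l{\left(w \right)} = - \frac{13}{3}$ ($l{\left(w \right)} = \left(- \frac{1}{3}\right) 13 = - \frac{13}{3}$)
$K{\left(v \right)} = \frac{2 v}{-3 + v}$ ($K{\left(v \right)} = \frac{v + v}{v - 3} = \frac{2 v}{-3 + v}$)
$\left(K{\left(6 \right)} - 119\right) l{\left(-11 \right)} = \left(2 \cdot 6 \frac{1}{-3 + 6} - 119\right) \left(- \frac{13}{3}\right) = \left(2 \cdot 6 \cdot \frac{1}{3} - 119\right) \left(- \frac{13}{3}\right) = \left(4 - 119\right) \left(- \frac{13}{3}\right) = \left(-115\right) \left(- \frac{13}{3}\right) = \frac{1495}{3}$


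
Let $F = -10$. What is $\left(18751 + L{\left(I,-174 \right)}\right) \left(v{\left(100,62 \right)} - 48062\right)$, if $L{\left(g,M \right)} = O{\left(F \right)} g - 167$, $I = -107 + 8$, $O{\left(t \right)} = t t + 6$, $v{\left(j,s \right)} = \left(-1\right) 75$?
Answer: $-389428330$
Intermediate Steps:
$v{\left(j,s \right)} = -75$
$O{\left(t \right)} = 6 + t^{2}$ ($O{\left(t \right)} = t^{2} + 6 = 6 + t^{2}$)
$I = -99$
$L{\left(g,M \right)} = -167 + 106 g$ ($L{\left(g,M \right)} = \left(6 + \left(-10\right)^{2}\right) g - 167 = \left(6 + 100\right) g - 167 = 106 g - 167 = -167 + 106 g$)
$\left(18751 + L{\left(I,-174 \right)}\right) \left(v{\left(100,62 \right)} - 48062\right) = \left(18751 + \left(-167 + 106 \left(-99\right)\right)\right) \left(-75 - 48062\right) = \left(18751 - 10661\right) \left(-48137\right) = 8090 \left(-48137\right) = -389428330$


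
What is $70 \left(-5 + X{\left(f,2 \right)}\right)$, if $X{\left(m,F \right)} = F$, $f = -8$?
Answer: $-210$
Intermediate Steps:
$70 \left(-5 + X{\left(f,2 \right)}\right) = 70 \left(-5 + 2\right) = 70 \left(-3\right) = -210$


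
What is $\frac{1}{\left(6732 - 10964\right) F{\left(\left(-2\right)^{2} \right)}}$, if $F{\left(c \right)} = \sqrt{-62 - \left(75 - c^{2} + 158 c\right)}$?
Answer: $\frac{i \sqrt{753}}{3186696} \approx 8.6111 \cdot 10^{-6} i$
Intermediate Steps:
$F{\left(c \right)} = \sqrt{-137 + c^{2} - 158 c}$ ($F{\left(c \right)} = \sqrt{-62 - \left(75 - c^{2} + 158 c\right)} = \sqrt{-137 + c^{2} - 158 c}$)
$\frac{1}{\left(6732 - 10964\right) F{\left(\left(-2\right)^{2} \right)}} = \frac{1}{\left(6732 - 10964\right) \sqrt{-137 + \left(\left(-2\right)^{2}\right)^{2} - 158 \left(-2\right)^{2}}} = \frac{1}{\left(-4232\right) \sqrt{-137 + 4^{2} - 632}} = - \frac{1}{4232 \sqrt{-137 + 16 - 632}} = - \frac{1}{4232 \sqrt{-753}} = - \frac{1}{4232 i \sqrt{753}} = - \frac{\left(- \frac{1}{753}\right) i \sqrt{753}}{4232} = \frac{i \sqrt{753}}{3186696}$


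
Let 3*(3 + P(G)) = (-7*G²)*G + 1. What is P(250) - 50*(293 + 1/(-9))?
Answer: -328256824/9 ≈ -3.6473e+7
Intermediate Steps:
P(G) = -8/3 - 7*G³/3 (P(G) = -3 + ((-7*G²)*G + 1)/3 = -3 + (-7*G³ + 1)/3 = -3 + (1 - 7*G³)/3 = -3 + (⅓ - 7*G³/3) = -8/3 - 7*G³/3)
P(250) - 50*(293 + 1/(-9)) = (-8/3 - 7/3*250³) - 50*(293 + 1/(-9)) = (-8/3 - 7/3*15625000) - 50*(293 - ⅑) = (-8/3 - 109375000/3) - 50*2636/9 = -36458336 - 131800/9 = -328256824/9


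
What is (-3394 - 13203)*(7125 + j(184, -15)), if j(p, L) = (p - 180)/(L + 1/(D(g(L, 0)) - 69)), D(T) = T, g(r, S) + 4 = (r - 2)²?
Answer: -383009151567/3239 ≈ -1.1825e+8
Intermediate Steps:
g(r, S) = -4 + (-2 + r)² (g(r, S) = -4 + (r - 2)² = -4 + (-2 + r)²)
j(p, L) = (-180 + p)/(L + 1/(-69 + L*(-4 + L))) (j(p, L) = (p - 180)/(L + 1/(L*(-4 + L) - 69)) = (-180 + p)/(L + 1/(-69 + L*(-4 + L))))
(-3394 - 13203)*(7125 + j(184, -15)) = (-3394 - 13203)*(7125 + (12420 - 69*184 - 180*(-15)*(-4 - 15) - 15*184*(-4 - 15))/(1 - 69*(-15) + (-15)²*(-4 - 15))) = -16597*(7125 + (12420 - 12696 - 180*(-15)*(-19) - 15*184*(-19))/(1 + 1035 + 225*(-19))) = -16597*(7125 + (12420 - 12696 - 51300 + 52440)/(1 + 1035 - 4275)) = -16597*(7125 + 864/(-3239)) = -16597*(7125 - 1/3239*864) = -16597*(7125 - 864/3239) = -16597*23077011/3239 = -383009151567/3239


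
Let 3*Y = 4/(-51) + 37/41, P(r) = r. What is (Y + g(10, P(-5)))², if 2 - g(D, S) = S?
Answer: 2082461956/39350529 ≈ 52.921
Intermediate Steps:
g(D, S) = 2 - S
Y = 1723/6273 (Y = (4/(-51) + 37/41)/3 = (4*(-1/51) + 37*(1/41))/3 = (-4/51 + 37/41)/3 = (⅓)*(1723/2091) = 1723/6273 ≈ 0.27467)
(Y + g(10, P(-5)))² = (1723/6273 + (2 - 1*(-5)))² = (1723/6273 + (2 + 5))² = (1723/6273 + 7)² = (45634/6273)² = 2082461956/39350529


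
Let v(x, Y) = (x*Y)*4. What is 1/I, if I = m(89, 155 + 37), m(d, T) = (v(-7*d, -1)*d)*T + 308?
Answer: 1/42583604 ≈ 2.3483e-8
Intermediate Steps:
v(x, Y) = 4*Y*x (v(x, Y) = (Y*x)*4 = 4*Y*x)
m(d, T) = 308 + 28*T*d² (m(d, T) = ((4*(-1)*(-7*d))*d)*T + 308 = ((28*d)*d)*T + 308 = (28*d²)*T + 308 = 28*T*d² + 308 = 308 + 28*T*d²)
I = 42583604 (I = 308 + 28*(155 + 37)*89² = 308 + 28*192*7921 = 308 + 42583296 = 42583604)
1/I = 1/42583604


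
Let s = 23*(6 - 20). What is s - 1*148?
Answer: -470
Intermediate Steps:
s = -322 (s = 23*(-14) = -322)
s - 1*148 = -322 - 1*148 = -322 - 148 = -470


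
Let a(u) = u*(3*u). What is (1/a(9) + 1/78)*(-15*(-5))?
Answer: 2675/2106 ≈ 1.2702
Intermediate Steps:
a(u) = 3*u**2
(1/a(9) + 1/78)*(-15*(-5)) = (1/(3*9**2) + 1/78)*(-15*(-5)) = (1/(3*81) + 1/78)*75 = (1/243 + 1/78)*75 = (107/6318)*75 = 2675/2106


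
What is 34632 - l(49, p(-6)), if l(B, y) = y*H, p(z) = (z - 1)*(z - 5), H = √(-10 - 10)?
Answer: 34632 - 154*I*√5 ≈ 34632.0 - 344.35*I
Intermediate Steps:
H = 2*I*√5 (H = √(-20) = 2*I*√5 ≈ 4.4721*I)
p(z) = (-1 + z)*(-5 + z)
l(B, y) = 2*I*y*√5 (l(B, y) = y*(2*I*√5) = 2*I*y*√5)
34632 - l(49, p(-6)) = 34632 - 2*I*(5 + (-6)² - 6*(-6))*√5 = 34632 - 2*I*(5 + 36 + 36)*√5 = 34632 - 2*I*77*√5 = 34632 - 154*I*√5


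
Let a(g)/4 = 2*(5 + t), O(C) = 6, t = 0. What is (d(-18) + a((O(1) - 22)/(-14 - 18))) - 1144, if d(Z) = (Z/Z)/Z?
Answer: -19873/18 ≈ -1104.1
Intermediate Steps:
d(Z) = 1/Z
a(g) = 40 (a(g) = 4*(2*(5 + 0)) = 4*(2*5) = 4*10 = 40)
(d(-18) + a((O(1) - 22)/(-14 - 18))) - 1144 = (1/(-18) + 40) - 1144 = (-1/18 + 40) - 1144 = 719/18 - 1144 = -19873/18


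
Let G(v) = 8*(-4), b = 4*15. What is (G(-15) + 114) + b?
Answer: 142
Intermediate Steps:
b = 60
G(v) = -32
(G(-15) + 114) + b = (-32 + 114) + 60 = 82 + 60 = 142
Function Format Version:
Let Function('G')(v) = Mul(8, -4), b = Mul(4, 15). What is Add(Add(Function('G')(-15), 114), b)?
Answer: 142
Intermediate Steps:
b = 60
Function('G')(v) = -32
Add(Add(Function('G')(-15), 114), b) = Add(Add(-32, 114), 60) = Add(82, 60) = 142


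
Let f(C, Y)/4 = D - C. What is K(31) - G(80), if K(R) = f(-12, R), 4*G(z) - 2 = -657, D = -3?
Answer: 799/4 ≈ 199.75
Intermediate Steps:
f(C, Y) = -12 - 4*C (f(C, Y) = 4*(-3 - C) = -12 - 4*C)
G(z) = -655/4 (G(z) = ½ + (¼)*(-657) = ½ - 657/4 = -655/4)
K(R) = 36 (K(R) = -12 - 4*(-12) = -12 + 48 = 36)
K(31) - G(80) = 36 - 1*(-655/4) = 36 + 655/4 = 799/4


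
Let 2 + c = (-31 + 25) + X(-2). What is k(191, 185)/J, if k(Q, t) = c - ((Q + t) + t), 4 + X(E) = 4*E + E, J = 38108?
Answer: -583/38108 ≈ -0.015299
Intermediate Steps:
X(E) = -4 + 5*E (X(E) = -4 + (4*E + E) = -4 + 5*E)
c = -22 (c = -2 + ((-31 + 25) + (-4 + 5*(-2))) = -2 + (-6 + (-4 - 10)) = -2 + (-6 - 14) = -2 - 20 = -22)
k(Q, t) = -22 - Q - 2*t (k(Q, t) = -22 - ((Q + t) + t) = -22 - (Q + 2*t) = -22 + (-Q - 2*t) = -22 - Q - 2*t)
k(191, 185)/J = (-22 - 1*191 - 2*185)/38108 = (-22 - 191 - 370)*(1/38108) = -583*1/38108 = -583/38108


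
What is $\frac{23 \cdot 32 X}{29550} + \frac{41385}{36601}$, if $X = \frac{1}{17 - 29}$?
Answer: $\frac{1831022833}{1622339325} \approx 1.1286$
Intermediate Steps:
$X = - \frac{1}{12}$ ($X = \frac{1}{-12} = - \frac{1}{12} \approx -0.083333$)
$\frac{23 \cdot 32 X}{29550} + \frac{41385}{36601} = \frac{23 \cdot 32 \left(- \frac{1}{12}\right)}{29550} + \frac{41385}{36601} = 736 \left(- \frac{1}{12}\right) \frac{1}{29550} + 41385 \cdot \frac{1}{36601} = \left(- \frac{184}{3}\right) \frac{1}{29550} + \frac{41385}{36601} = - \frac{92}{44325} + \frac{41385}{36601} = \frac{1831022833}{1622339325}$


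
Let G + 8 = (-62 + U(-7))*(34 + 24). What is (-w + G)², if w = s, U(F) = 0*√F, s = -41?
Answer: 12694969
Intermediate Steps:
U(F) = 0
w = -41
G = -3604 (G = -8 + (-62 + 0)*(34 + 24) = -8 - 62*58 = -8 - 3596 = -3604)
(-w + G)² = (-1*(-41) - 3604)² = (41 - 3604)² = (-3563)² = 12694969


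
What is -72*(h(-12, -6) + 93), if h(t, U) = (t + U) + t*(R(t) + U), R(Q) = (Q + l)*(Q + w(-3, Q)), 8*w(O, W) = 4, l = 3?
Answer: 78840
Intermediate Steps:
w(O, W) = 1/2 (w(O, W) = (1/8)*4 = 1/2)
R(Q) = (1/2 + Q)*(3 + Q) (R(Q) = (Q + 3)*(Q + 1/2) = (3 + Q)*(1/2 + Q) = (1/2 + Q)*(3 + Q))
h(t, U) = U + t + t*(3/2 + U + t**2 + 7*t/2) (h(t, U) = (t + U) + t*((3/2 + t**2 + 7*t/2) + U) = (U + t) + t*(3/2 + U + t**2 + 7*t/2) = U + t + t*(3/2 + U + t**2 + 7*t/2))
-72*(h(-12, -6) + 93) = -72*((-6 + (-12)**3 + (5/2)*(-12) + (7/2)*(-12)**2 - 6*(-12)) + 93) = -72*((-6 - 1728 - 30 + (7/2)*144 + 72) + 93) = -72*((-6 - 1728 - 30 + 504 + 72) + 93) = -72*(-1188 + 93) = -72*(-1095) = 78840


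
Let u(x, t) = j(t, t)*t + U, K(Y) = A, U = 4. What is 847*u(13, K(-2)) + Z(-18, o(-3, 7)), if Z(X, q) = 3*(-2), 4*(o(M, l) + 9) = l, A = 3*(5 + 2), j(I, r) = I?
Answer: 376909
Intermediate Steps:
A = 21 (A = 3*7 = 21)
o(M, l) = -9 + l/4
Z(X, q) = -6
K(Y) = 21
u(x, t) = 4 + t² (u(x, t) = t*t + 4 = t² + 4 = 4 + t²)
847*u(13, K(-2)) + Z(-18, o(-3, 7)) = 847*(4 + 21²) - 6 = 847*(4 + 441) - 6 = 847*445 - 6 = 376915 - 6 = 376909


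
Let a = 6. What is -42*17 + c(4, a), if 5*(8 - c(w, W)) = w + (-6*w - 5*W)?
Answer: -696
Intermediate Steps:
c(w, W) = 8 + W + w (c(w, W) = 8 - (w + (-6*w - 5*W))/5 = 8 - (-5*W - 5*w)/5 = 8 + (W + w) = 8 + W + w)
-42*17 + c(4, a) = -42*17 + (8 + 6 + 4) = -714 + 18 = -696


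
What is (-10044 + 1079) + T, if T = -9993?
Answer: -18958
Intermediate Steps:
(-10044 + 1079) + T = (-10044 + 1079) - 9993 = -8965 - 9993 = -18958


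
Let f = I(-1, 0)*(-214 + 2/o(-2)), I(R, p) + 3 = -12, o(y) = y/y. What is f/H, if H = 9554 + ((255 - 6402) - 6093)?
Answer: -1590/1343 ≈ -1.1839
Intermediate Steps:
o(y) = 1
H = -2686 (H = 9554 + (-6147 - 6093) = 9554 - 12240 = -2686)
I(R, p) = -15 (I(R, p) = -3 - 12 = -15)
f = 3180 (f = -15*(-214 + 2/1) = -15*(-214 + 2*1) = -15*(-214 + 2) = -15*(-212) = 3180)
f/H = 3180/(-2686) = 3180*(-1/2686) = -1590/1343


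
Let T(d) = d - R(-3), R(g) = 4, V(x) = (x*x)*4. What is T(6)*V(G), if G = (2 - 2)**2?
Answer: 0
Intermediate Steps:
G = 0 (G = 0**2 = 0)
V(x) = 4*x**2 (V(x) = x**2*4 = 4*x**2)
T(d) = -4 + d (T(d) = d - 1*4 = d - 4 = -4 + d)
T(6)*V(G) = (-4 + 6)*(4*0**2) = 2*(4*0) = 2*0 = 0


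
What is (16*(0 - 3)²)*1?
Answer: 144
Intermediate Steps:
(16*(0 - 3)²)*1 = (16*(-3)²)*1 = (16*9)*1 = 144*1 = 144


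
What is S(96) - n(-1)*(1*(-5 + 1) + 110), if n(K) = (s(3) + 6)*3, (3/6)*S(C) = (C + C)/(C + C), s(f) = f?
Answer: -2860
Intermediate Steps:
S(C) = 2 (S(C) = 2*((C + C)/(C + C)) = 2*((2*C)/((2*C))) = 2*((2*C)*(1/(2*C))) = 2*1 = 2)
n(K) = 27 (n(K) = (3 + 6)*3 = 9*3 = 27)
S(96) - n(-1)*(1*(-5 + 1) + 110) = 2 - 27*(1*(-5 + 1) + 110) = 2 - 27*(1*(-4) + 110) = 2 - 27*(-4 + 110) = 2 - 27*106 = 2 - 1*2862 = 2 - 2862 = -2860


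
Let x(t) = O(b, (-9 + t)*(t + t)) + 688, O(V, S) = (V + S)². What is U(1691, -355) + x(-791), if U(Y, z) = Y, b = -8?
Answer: 1601723112843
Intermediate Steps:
O(V, S) = (S + V)²
x(t) = 688 + (-8 + 2*t*(-9 + t))² (x(t) = ((-9 + t)*(t + t) - 8)² + 688 = ((-9 + t)*(2*t) - 8)² + 688 = (2*t*(-9 + t) - 8)² + 688 = (-8 + 2*t*(-9 + t))² + 688 = 688 + (-8 + 2*t*(-9 + t))²)
U(1691, -355) + x(-791) = 1691 + (688 + 4*(-4 - 791*(-9 - 791))²) = 1691 + (688 + 4*(-4 - 791*(-800))²) = 1691 + (688 + 4*(-4 + 632800)²) = 1691 + (688 + 4*632796²) = 1691 + (688 + 4*400430777616) = 1691 + (688 + 1601723110464) = 1691 + 1601723111152 = 1601723112843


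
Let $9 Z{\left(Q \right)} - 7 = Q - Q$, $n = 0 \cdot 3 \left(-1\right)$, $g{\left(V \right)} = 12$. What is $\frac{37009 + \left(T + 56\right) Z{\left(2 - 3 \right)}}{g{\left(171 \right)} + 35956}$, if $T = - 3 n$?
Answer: $\frac{333473}{323712} \approx 1.0302$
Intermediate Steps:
$n = 0$ ($n = 0 \left(-1\right) = 0$)
$T = 0$ ($T = \left(-3\right) 0 = 0$)
$Z{\left(Q \right)} = \frac{7}{9}$ ($Z{\left(Q \right)} = \frac{7}{9} + \frac{Q - Q}{9} = \frac{7}{9} + \frac{1}{9} \cdot 0 = \frac{7}{9} + 0 = \frac{7}{9}$)
$\frac{37009 + \left(T + 56\right) Z{\left(2 - 3 \right)}}{g{\left(171 \right)} + 35956} = \frac{37009 + \left(0 + 56\right) \frac{7}{9}}{12 + 35956} = \frac{37009 + 56 \cdot \frac{7}{9}}{35968} = \left(37009 + \frac{392}{9}\right) \frac{1}{35968} = \frac{333473}{9} \cdot \frac{1}{35968} = \frac{333473}{323712}$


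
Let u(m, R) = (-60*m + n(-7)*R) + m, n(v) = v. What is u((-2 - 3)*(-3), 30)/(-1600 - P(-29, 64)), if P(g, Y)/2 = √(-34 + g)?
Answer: 438000/640063 - 3285*I*√7/1280126 ≈ 0.68431 - 0.0067894*I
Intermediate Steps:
P(g, Y) = 2*√(-34 + g)
u(m, R) = -59*m - 7*R (u(m, R) = (-60*m - 7*R) + m = -59*m - 7*R)
u((-2 - 3)*(-3), 30)/(-1600 - P(-29, 64)) = (-59*(-2 - 3)*(-3) - 7*30)/(-1600 - 2*√(-34 - 29)) = (-(-295)*(-3) - 210)/(-1600 - 2*√(-63)) = (-59*15 - 210)/(-1600 - 2*3*I*√7) = (-885 - 210)/(-1600 - 6*I*√7) = -1095/(-1600 - 6*I*√7)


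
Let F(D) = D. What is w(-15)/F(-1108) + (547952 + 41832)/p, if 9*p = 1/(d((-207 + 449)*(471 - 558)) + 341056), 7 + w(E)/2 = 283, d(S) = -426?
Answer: 500839022932422/277 ≈ 1.8081e+12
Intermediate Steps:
w(E) = 552 (w(E) = -14 + 2*283 = -14 + 566 = 552)
p = 1/3065670 (p = 1/(9*(-426 + 341056)) = (⅑)/340630 = (⅑)*(1/340630) = 1/3065670 ≈ 3.2619e-7)
w(-15)/F(-1108) + (547952 + 41832)/p = 552/(-1108) + (547952 + 41832)/(1/3065670) = 552*(-1/1108) + 589784*3065670 = -138/277 + 1808083115280 = 500839022932422/277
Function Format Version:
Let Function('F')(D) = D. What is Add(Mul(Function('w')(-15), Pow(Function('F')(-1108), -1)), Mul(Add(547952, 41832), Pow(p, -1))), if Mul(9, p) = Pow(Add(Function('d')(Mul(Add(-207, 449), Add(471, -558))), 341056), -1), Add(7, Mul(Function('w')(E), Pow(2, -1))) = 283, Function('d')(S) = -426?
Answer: Rational(500839022932422, 277) ≈ 1.8081e+12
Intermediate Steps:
Function('w')(E) = 552 (Function('w')(E) = Add(-14, Mul(2, 283)) = Add(-14, 566) = 552)
p = Rational(1, 3065670) (p = Mul(Rational(1, 9), Pow(Add(-426, 341056), -1)) = Mul(Rational(1, 9), Pow(340630, -1)) = Mul(Rational(1, 9), Rational(1, 340630)) = Rational(1, 3065670) ≈ 3.2619e-7)
Add(Mul(Function('w')(-15), Pow(Function('F')(-1108), -1)), Mul(Add(547952, 41832), Pow(p, -1))) = Add(Mul(552, Pow(-1108, -1)), Mul(Add(547952, 41832), Pow(Rational(1, 3065670), -1))) = Add(Mul(552, Rational(-1, 1108)), Mul(589784, 3065670)) = Add(Rational(-138, 277), 1808083115280) = Rational(500839022932422, 277)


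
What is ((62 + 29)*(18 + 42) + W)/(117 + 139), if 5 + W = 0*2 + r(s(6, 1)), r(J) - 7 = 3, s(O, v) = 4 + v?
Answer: 5465/256 ≈ 21.348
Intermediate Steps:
r(J) = 10 (r(J) = 7 + 3 = 10)
W = 5 (W = -5 + (0*2 + 10) = -5 + (0 + 10) = -5 + 10 = 5)
((62 + 29)*(18 + 42) + W)/(117 + 139) = ((62 + 29)*(18 + 42) + 5)/(117 + 139) = (91*60 + 5)/256 = (5460 + 5)/256 = (1/256)*5465 = 5465/256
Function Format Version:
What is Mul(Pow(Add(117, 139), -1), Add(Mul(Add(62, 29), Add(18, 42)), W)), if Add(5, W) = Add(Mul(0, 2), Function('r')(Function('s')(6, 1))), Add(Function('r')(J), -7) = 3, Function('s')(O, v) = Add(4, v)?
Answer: Rational(5465, 256) ≈ 21.348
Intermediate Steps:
Function('r')(J) = 10 (Function('r')(J) = Add(7, 3) = 10)
W = 5 (W = Add(-5, Add(Mul(0, 2), 10)) = Add(-5, Add(0, 10)) = Add(-5, 10) = 5)
Mul(Pow(Add(117, 139), -1), Add(Mul(Add(62, 29), Add(18, 42)), W)) = Mul(Pow(Add(117, 139), -1), Add(Mul(Add(62, 29), Add(18, 42)), 5)) = Mul(Pow(256, -1), Add(Mul(91, 60), 5)) = Mul(Rational(1, 256), Add(5460, 5)) = Mul(Rational(1, 256), 5465) = Rational(5465, 256)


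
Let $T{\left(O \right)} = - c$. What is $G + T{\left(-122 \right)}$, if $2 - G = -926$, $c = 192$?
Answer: $736$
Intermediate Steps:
$G = 928$ ($G = 2 - -926 = 2 + 926 = 928$)
$T{\left(O \right)} = -192$ ($T{\left(O \right)} = \left(-1\right) 192 = -192$)
$G + T{\left(-122 \right)} = 928 - 192 = 736$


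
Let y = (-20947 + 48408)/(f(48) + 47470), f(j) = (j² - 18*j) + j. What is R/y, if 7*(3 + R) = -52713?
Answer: -368821596/27461 ≈ -13431.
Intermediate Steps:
R = -52734/7 (R = -3 + (⅐)*(-52713) = -3 - 52713/7 = -52734/7 ≈ -7533.4)
f(j) = j² - 17*j
y = 3923/6994 (y = (-20947 + 48408)/(48*(-17 + 48) + 47470) = 27461/(48*31 + 47470) = 27461/(1488 + 47470) = 27461/48958 = 27461*(1/48958) = 3923/6994 ≈ 0.56091)
R/y = -52734/(7*3923/6994) = -52734/7*6994/3923 = -368821596/27461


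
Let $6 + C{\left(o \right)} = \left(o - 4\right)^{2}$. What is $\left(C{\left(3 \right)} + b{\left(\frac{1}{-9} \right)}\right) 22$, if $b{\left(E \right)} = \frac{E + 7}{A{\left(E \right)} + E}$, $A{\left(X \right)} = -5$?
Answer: $- \frac{3212}{23} \approx -139.65$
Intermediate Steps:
$C{\left(o \right)} = -6 + \left(-4 + o\right)^{2}$ ($C{\left(o \right)} = -6 + \left(o - 4\right)^{2} = -6 + \left(-4 + o\right)^{2}$)
$b{\left(E \right)} = \frac{7 + E}{-5 + E}$ ($b{\left(E \right)} = \frac{E + 7}{-5 + E} = \frac{7 + E}{-5 + E}$)
$\left(C{\left(3 \right)} + b{\left(\frac{1}{-9} \right)}\right) 22 = \left(\left(-6 + \left(-4 + 3\right)^{2}\right) + \frac{7 + \frac{1}{-9}}{-5 + \frac{1}{-9}}\right) 22 = \left(\left(-6 + \left(-1\right)^{2}\right) + \frac{7 - \frac{1}{9}}{-5 - \frac{1}{9}}\right) 22 = \left(\left(-6 + 1\right) + \frac{1}{- \frac{46}{9}} \cdot \frac{62}{9}\right) 22 = \left(-5 - \frac{31}{23}\right) 22 = \left(- \frac{146}{23}\right) 22 = - \frac{3212}{23}$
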